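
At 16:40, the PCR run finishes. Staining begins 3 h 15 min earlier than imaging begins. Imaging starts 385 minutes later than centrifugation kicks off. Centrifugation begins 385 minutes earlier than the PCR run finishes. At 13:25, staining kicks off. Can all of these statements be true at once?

Centrifugation starts at 16:40 − 385 min = 10:15.
Imaging starts at 10:15 + 385 min = 16:40.
Staining starts at 16:40 − 195 min = 13:25.
That matches the stated 13:25, so the schedule is consistent.

Yes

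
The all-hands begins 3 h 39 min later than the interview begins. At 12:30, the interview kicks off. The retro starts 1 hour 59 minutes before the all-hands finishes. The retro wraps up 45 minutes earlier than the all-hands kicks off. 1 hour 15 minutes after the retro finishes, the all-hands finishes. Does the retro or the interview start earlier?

The all-hands starts at 12:30 + 219 min = 16:09.
The retro ends at 16:09 − 45 min = 15:24.
The all-hands ends at 15:24 + 75 min = 16:39.
The retro starts at 16:39 − 119 min = 14:40.
The retro starts at 14:40 and the interview starts at 12:30, so the interview is first.

the interview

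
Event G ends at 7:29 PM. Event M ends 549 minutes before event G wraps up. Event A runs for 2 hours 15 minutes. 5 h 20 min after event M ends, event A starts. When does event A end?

Event M ends at 7:29 PM − 549 min = 10:20 AM.
Event A starts at 10:20 AM + 320 min = 3:40 PM.
Event A ends at 3:40 PM + 135 min = 5:55 PM.

5:55 PM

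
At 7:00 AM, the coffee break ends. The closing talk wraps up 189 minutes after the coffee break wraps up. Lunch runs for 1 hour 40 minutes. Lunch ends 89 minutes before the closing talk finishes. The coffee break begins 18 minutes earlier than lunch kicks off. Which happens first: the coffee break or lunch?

The closing talk ends at 7:00 AM + 189 min = 10:09 AM.
Lunch ends at 10:09 AM − 89 min = 8:40 AM.
Lunch starts at 8:40 AM − 100 min = 7:00 AM.
The coffee break starts at 7:00 AM − 18 min = 6:42 AM.
The coffee break starts at 6:42 AM and lunch starts at 7:00 AM, so the coffee break is first.

the coffee break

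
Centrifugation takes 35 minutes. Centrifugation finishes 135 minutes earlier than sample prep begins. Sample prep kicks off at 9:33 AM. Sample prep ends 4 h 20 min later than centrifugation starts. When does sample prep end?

Centrifugation ends at 9:33 AM − 135 min = 7:18 AM.
Centrifugation starts at 7:18 AM − 35 min = 6:43 AM.
Sample prep ends at 6:43 AM + 260 min = 11:03 AM.

11:03 AM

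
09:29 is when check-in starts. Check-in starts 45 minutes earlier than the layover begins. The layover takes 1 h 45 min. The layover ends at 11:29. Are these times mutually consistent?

No

The layover starts at 11:29 − 105 min = 09:44.
Check-in starts at 09:44 − 45 min = 08:59.
But check-in is also said to start at 09:29 — a 30-minute conflict.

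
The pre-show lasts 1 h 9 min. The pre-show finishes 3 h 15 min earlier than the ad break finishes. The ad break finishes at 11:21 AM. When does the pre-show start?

The pre-show ends at 11:21 AM − 195 min = 8:06 AM.
The pre-show starts at 8:06 AM − 69 min = 6:57 AM.

6:57 AM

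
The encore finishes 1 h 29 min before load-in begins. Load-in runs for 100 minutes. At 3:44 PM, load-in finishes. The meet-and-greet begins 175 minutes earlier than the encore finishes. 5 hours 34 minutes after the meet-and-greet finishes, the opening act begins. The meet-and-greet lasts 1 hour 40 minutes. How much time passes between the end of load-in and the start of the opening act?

70 minutes

Load-in starts at 3:44 PM − 100 min = 2:04 PM.
The encore ends at 2:04 PM − 89 min = 12:35 PM.
The meet-and-greet starts at 12:35 PM − 175 min = 9:40 AM.
The meet-and-greet ends at 9:40 AM + 100 min = 11:20 AM.
The opening act starts at 11:20 AM + 334 min = 4:54 PM.
From 3:44 PM to 4:54 PM is 70 minutes.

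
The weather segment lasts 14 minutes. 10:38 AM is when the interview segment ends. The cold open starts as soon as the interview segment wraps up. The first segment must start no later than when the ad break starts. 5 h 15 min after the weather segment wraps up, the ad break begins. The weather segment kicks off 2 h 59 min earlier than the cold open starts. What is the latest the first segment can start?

The cold open starts at 10:38 AM.
The weather segment starts at 10:38 AM − 179 min = 7:39 AM.
The weather segment ends at 7:39 AM + 14 min = 7:53 AM.
The ad break starts at 7:53 AM + 315 min = 1:08 PM.
The first segment is bounded by the ad break, so the latest it can start is 1:08 PM.

1:08 PM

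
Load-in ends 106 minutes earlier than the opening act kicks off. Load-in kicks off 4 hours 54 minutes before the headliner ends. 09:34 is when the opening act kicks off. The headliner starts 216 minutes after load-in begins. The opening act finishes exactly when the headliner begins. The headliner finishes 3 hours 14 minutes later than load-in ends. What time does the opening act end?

Load-in ends at 09:34 − 106 min = 07:48.
The headliner ends at 07:48 + 194 min = 11:02.
Load-in starts at 11:02 − 294 min = 06:08.
The headliner starts at 06:08 + 216 min = 09:44.
So the opening act ends at 09:44.

09:44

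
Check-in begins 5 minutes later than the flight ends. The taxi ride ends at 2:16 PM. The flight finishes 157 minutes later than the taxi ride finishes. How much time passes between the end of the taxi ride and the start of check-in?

162 minutes

The flight ends at 2:16 PM + 157 min = 4:53 PM.
Check-in starts at 4:53 PM + 5 min = 4:58 PM.
From 2:16 PM to 4:58 PM is 162 minutes.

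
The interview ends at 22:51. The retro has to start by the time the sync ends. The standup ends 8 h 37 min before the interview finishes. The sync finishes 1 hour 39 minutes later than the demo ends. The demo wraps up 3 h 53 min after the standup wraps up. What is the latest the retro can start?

The standup ends at 22:51 − 517 min = 14:14.
The demo ends at 14:14 + 233 min = 18:07.
The sync ends at 18:07 + 99 min = 19:46.
The retro is bounded by the sync, so the latest it can start is 19:46.

19:46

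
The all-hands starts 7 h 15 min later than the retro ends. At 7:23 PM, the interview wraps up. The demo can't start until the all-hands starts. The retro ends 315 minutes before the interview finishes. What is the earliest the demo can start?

9:23 PM

The retro ends at 7:23 PM − 315 min = 2:08 PM.
The all-hands starts at 2:08 PM + 435 min = 9:23 PM.
The demo is bounded by the all-hands, so the earliest it can start is 9:23 PM.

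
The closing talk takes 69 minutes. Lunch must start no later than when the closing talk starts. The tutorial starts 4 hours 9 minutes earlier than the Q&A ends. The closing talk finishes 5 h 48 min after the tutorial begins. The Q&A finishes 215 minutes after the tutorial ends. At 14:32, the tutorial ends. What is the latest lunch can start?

18:37

The Q&A ends at 14:32 + 215 min = 18:07.
The tutorial starts at 18:07 − 249 min = 13:58.
The closing talk ends at 13:58 + 348 min = 19:46.
The closing talk starts at 19:46 − 69 min = 18:37.
Lunch is bounded by the closing talk, so the latest it can start is 18:37.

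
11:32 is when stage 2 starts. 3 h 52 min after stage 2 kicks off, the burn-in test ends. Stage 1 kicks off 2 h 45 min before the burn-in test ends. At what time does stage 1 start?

12:39

The burn-in test ends at 11:32 + 232 min = 15:24.
Stage 1 starts at 15:24 − 165 min = 12:39.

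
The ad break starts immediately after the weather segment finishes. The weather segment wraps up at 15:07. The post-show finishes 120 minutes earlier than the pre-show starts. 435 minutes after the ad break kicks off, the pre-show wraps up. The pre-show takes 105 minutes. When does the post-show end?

The ad break starts at 15:07.
The pre-show ends at 15:07 + 435 min = 22:22.
The pre-show starts at 22:22 − 105 min = 20:37.
The post-show ends at 20:37 − 120 min = 18:37.

18:37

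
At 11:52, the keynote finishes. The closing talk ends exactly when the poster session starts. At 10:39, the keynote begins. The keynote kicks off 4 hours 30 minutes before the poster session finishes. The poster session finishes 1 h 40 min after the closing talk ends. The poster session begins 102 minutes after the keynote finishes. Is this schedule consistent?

No

The poster session starts at 11:52 + 102 min = 13:34.
So the closing talk ends at 13:34.
The poster session ends at 13:34 + 100 min = 15:14.
The keynote starts at 15:14 − 270 min = 10:44.
But the keynote is also said to start at 10:39 — a 5-minute conflict.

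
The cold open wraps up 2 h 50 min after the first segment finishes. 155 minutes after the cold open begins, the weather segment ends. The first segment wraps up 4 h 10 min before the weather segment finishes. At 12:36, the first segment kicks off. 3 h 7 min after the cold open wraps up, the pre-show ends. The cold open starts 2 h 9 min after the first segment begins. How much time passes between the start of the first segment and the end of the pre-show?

6 h 31 min

The cold open starts at 12:36 + 129 min = 14:45.
The weather segment ends at 14:45 + 155 min = 17:20.
The first segment ends at 17:20 − 250 min = 13:10.
The cold open ends at 13:10 + 170 min = 16:00.
The pre-show ends at 16:00 + 187 min = 19:07.
From 12:36 to 19:07 is 6 h 31 min.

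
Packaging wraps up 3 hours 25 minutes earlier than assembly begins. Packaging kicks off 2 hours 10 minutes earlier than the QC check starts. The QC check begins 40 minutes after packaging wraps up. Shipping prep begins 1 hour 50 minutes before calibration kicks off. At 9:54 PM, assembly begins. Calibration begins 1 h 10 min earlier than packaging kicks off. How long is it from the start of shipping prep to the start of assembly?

7 h 55 min

Packaging ends at 9:54 PM − 205 min = 6:29 PM.
The QC check starts at 6:29 PM + 40 min = 7:09 PM.
Packaging starts at 7:09 PM − 130 min = 4:59 PM.
Calibration starts at 4:59 PM − 70 min = 3:49 PM.
Shipping prep starts at 3:49 PM − 110 min = 1:59 PM.
From 1:59 PM to 9:54 PM is 7 h 55 min.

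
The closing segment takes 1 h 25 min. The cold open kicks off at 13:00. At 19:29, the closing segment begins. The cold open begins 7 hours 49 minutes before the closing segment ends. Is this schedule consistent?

No

The closing segment ends at 19:29 + 85 min = 20:54.
The cold open starts at 20:54 − 469 min = 13:05.
But the cold open is also said to start at 13:00 — a 5-minute conflict.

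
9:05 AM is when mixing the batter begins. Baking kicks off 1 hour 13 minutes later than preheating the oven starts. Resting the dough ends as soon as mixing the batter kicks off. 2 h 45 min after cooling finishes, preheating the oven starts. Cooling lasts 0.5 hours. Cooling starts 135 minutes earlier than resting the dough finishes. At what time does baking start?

Resting the dough ends at 9:05 AM.
Cooling starts at 9:05 AM − 135 min = 6:50 AM.
Cooling ends at 6:50 AM + 30 min = 7:20 AM.
Preheating the oven starts at 7:20 AM + 165 min = 10:05 AM.
Baking starts at 10:05 AM + 73 min = 11:18 AM.

11:18 AM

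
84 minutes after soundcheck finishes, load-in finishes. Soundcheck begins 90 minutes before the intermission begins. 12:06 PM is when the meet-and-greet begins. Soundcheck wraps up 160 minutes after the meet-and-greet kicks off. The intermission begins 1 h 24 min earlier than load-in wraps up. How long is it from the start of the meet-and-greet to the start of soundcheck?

70 minutes

Soundcheck ends at 12:06 PM + 160 min = 2:46 PM.
Load-in ends at 2:46 PM + 84 min = 4:10 PM.
The intermission starts at 4:10 PM − 84 min = 2:46 PM.
Soundcheck starts at 2:46 PM − 90 min = 1:16 PM.
From 12:06 PM to 1:16 PM is 70 minutes.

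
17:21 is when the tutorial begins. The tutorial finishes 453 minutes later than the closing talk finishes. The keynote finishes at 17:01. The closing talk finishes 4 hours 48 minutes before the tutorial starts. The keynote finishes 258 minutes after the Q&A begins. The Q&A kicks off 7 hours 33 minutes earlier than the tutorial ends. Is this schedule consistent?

No

The closing talk ends at 17:21 − 288 min = 12:33.
The tutorial ends at 12:33 + 453 min = 20:06.
The Q&A starts at 20:06 − 453 min = 12:33.
The keynote ends at 12:33 + 258 min = 16:51.
But the keynote is also said to end at 17:01 — a 10-minute conflict.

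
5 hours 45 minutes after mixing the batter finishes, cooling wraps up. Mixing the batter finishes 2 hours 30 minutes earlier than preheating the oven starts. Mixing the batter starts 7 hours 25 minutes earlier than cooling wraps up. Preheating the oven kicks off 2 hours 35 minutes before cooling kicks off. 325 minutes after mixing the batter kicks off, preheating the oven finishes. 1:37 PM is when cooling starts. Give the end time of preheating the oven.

12:17 PM

Preheating the oven starts at 1:37 PM − 155 min = 11:02 AM.
Mixing the batter ends at 11:02 AM − 150 min = 8:32 AM.
Cooling ends at 8:32 AM + 345 min = 2:17 PM.
Mixing the batter starts at 2:17 PM − 445 min = 6:52 AM.
Preheating the oven ends at 6:52 AM + 325 min = 12:17 PM.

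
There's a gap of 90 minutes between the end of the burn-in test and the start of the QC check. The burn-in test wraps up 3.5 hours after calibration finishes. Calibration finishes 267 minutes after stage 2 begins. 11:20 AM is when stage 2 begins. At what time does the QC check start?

8:47 PM

Calibration ends at 11:20 AM + 267 min = 3:47 PM.
The burn-in test ends at 3:47 PM + 210 min = 7:17 PM.
The QC check starts at 7:17 PM + 90 min = 8:47 PM.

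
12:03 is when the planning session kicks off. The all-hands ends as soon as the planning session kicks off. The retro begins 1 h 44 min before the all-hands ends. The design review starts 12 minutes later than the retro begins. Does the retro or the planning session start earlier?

the retro

The all-hands ends at 12:03.
The retro starts at 12:03 − 104 min = 10:19.
The retro starts at 10:19 and the planning session starts at 12:03, so the retro is first.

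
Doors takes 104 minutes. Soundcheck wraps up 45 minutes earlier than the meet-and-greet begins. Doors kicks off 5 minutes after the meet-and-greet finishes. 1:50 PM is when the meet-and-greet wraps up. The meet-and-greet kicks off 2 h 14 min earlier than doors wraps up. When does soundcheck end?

Doors starts at 1:50 PM + 5 min = 1:55 PM.
Doors ends at 1:55 PM + 104 min = 3:39 PM.
The meet-and-greet starts at 3:39 PM − 134 min = 1:25 PM.
Soundcheck ends at 1:25 PM − 45 min = 12:40 PM.

12:40 PM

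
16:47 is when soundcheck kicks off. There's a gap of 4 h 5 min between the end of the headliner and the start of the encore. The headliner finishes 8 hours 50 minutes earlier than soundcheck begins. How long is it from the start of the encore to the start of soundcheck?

The headliner ends at 16:47 − 530 min = 07:57.
The encore starts at 07:57 + 245 min = 12:02.
From 12:02 to 16:47 is 4 hours 45 minutes.

4 hours 45 minutes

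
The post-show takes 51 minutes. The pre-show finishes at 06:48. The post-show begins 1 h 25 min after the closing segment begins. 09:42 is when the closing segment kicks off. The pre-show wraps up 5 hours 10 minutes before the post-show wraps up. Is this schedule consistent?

Yes

The post-show starts at 09:42 + 85 min = 11:07.
The post-show ends at 11:07 + 51 min = 11:58.
The pre-show ends at 11:58 − 310 min = 06:48.
That matches the stated 06:48, so the schedule is consistent.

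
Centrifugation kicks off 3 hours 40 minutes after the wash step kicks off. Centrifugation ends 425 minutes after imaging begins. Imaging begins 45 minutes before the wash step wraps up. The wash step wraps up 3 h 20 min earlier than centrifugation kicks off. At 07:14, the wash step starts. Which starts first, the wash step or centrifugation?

the wash step

Centrifugation starts at 07:14 + 220 min = 10:54.
The wash step starts at 07:14 and centrifugation starts at 10:54, so the wash step is first.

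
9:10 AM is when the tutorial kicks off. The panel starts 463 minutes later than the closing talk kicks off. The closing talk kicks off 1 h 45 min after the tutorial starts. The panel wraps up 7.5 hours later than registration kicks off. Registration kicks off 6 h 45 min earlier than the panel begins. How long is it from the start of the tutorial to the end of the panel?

10 h 13 min

The closing talk starts at 9:10 AM + 105 min = 10:55 AM.
The panel starts at 10:55 AM + 463 min = 6:38 PM.
Registration starts at 6:38 PM − 405 min = 11:53 AM.
The panel ends at 11:53 AM + 450 min = 7:23 PM.
From 9:10 AM to 7:23 PM is 10 h 13 min.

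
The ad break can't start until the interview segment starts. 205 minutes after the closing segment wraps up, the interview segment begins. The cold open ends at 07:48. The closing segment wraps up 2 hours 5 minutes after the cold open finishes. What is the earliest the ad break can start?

The closing segment ends at 07:48 + 125 min = 09:53.
The interview segment starts at 09:53 + 205 min = 13:18.
The ad break is bounded by the interview segment, so the earliest it can start is 13:18.

13:18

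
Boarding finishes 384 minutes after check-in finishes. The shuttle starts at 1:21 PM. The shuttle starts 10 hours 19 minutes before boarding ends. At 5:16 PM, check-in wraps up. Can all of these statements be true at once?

Yes

Boarding ends at 5:16 PM + 384 min = 11:40 PM.
The shuttle starts at 11:40 PM − 619 min = 1:21 PM.
That matches the stated 1:21 PM, so the schedule is consistent.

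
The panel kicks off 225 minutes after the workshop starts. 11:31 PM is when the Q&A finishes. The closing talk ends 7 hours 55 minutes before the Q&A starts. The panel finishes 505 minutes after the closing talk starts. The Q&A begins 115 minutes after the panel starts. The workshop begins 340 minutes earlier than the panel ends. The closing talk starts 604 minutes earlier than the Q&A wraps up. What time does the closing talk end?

The closing talk starts at 11:31 PM − 604 min = 1:27 PM.
The panel ends at 1:27 PM + 505 min = 9:52 PM.
The workshop starts at 9:52 PM − 340 min = 4:12 PM.
The panel starts at 4:12 PM + 225 min = 7:57 PM.
The Q&A starts at 7:57 PM + 115 min = 9:52 PM.
The closing talk ends at 9:52 PM − 475 min = 1:57 PM.

1:57 PM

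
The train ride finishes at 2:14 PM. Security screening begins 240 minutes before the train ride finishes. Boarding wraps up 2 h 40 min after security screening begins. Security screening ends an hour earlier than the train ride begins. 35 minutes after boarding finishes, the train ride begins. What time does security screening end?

12:29 PM

Security screening starts at 2:14 PM − 240 min = 10:14 AM.
Boarding ends at 10:14 AM + 160 min = 12:54 PM.
The train ride starts at 12:54 PM + 35 min = 1:29 PM.
Security screening ends at 1:29 PM − 60 min = 12:29 PM.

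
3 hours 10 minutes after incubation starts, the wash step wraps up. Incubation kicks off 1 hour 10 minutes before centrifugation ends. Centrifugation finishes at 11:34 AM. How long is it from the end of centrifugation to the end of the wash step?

two hours

Incubation starts at 11:34 AM − 70 min = 10:24 AM.
The wash step ends at 10:24 AM + 190 min = 1:34 PM.
From 11:34 AM to 1:34 PM is two hours.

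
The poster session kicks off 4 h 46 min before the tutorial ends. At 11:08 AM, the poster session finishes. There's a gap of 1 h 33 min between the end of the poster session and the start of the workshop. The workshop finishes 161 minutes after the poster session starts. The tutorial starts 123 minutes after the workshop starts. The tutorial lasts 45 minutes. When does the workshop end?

The workshop starts at 11:08 AM + 93 min = 12:41 PM.
The tutorial starts at 12:41 PM + 123 min = 2:44 PM.
The tutorial ends at 2:44 PM + 45 min = 3:29 PM.
The poster session starts at 3:29 PM − 286 min = 10:43 AM.
The workshop ends at 10:43 AM + 161 min = 1:24 PM.

1:24 PM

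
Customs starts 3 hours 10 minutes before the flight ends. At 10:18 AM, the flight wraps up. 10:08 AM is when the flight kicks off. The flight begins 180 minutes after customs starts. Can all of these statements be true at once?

Yes

Customs starts at 10:18 AM − 190 min = 7:08 AM.
The flight starts at 7:08 AM + 180 min = 10:08 AM.
That matches the stated 10:08 AM, so the schedule is consistent.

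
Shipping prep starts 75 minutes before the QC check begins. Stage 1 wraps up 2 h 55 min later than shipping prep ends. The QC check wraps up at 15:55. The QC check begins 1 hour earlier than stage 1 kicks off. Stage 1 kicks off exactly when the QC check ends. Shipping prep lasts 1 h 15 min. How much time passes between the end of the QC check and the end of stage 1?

115 minutes

Stage 1 starts at 15:55.
The QC check starts at 15:55 − 60 min = 14:55.
Shipping prep starts at 14:55 − 75 min = 13:40.
Shipping prep ends at 13:40 + 75 min = 14:55.
Stage 1 ends at 14:55 + 175 min = 17:50.
From 15:55 to 17:50 is 115 minutes.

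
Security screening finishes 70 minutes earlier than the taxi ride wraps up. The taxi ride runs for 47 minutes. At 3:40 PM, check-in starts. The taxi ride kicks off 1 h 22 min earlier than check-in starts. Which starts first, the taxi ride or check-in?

The taxi ride starts at 3:40 PM − 82 min = 2:18 PM.
The taxi ride starts at 2:18 PM and check-in starts at 3:40 PM, so the taxi ride is first.

the taxi ride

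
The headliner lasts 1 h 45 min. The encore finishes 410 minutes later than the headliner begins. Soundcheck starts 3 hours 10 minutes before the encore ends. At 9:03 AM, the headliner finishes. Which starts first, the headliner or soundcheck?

The headliner starts at 9:03 AM − 105 min = 7:18 AM.
The encore ends at 7:18 AM + 410 min = 2:08 PM.
Soundcheck starts at 2:08 PM − 190 min = 10:58 AM.
The headliner starts at 7:18 AM and soundcheck starts at 10:58 AM, so the headliner is first.

the headliner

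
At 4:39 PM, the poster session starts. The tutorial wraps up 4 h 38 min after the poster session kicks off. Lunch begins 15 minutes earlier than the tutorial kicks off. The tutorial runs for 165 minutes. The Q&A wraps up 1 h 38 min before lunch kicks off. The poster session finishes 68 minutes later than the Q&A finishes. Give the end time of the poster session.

5:47 PM

The tutorial ends at 4:39 PM + 278 min = 9:17 PM.
The tutorial starts at 9:17 PM − 165 min = 6:32 PM.
Lunch starts at 6:32 PM − 15 min = 6:17 PM.
The Q&A ends at 6:17 PM − 98 min = 4:39 PM.
The poster session ends at 4:39 PM + 68 min = 5:47 PM.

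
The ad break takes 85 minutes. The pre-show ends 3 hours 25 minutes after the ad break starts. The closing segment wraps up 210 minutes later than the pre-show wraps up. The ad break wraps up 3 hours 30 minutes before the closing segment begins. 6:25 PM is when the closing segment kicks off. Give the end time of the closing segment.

8:25 PM

The ad break ends at 6:25 PM − 210 min = 2:55 PM.
The ad break starts at 2:55 PM − 85 min = 1:30 PM.
The pre-show ends at 1:30 PM + 205 min = 4:55 PM.
The closing segment ends at 4:55 PM + 210 min = 8:25 PM.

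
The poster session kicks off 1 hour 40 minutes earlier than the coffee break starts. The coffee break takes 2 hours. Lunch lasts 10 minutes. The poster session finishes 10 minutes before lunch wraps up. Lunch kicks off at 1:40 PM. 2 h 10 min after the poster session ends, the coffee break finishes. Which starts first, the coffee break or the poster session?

the poster session

Lunch ends at 1:40 PM + 10 min = 1:50 PM.
The poster session ends at 1:50 PM − 10 min = 1:40 PM.
The coffee break ends at 1:40 PM + 130 min = 3:50 PM.
The coffee break starts at 3:50 PM − 120 min = 1:50 PM.
The poster session starts at 1:50 PM − 100 min = 12:10 PM.
The coffee break starts at 1:50 PM and the poster session starts at 12:10 PM, so the poster session is first.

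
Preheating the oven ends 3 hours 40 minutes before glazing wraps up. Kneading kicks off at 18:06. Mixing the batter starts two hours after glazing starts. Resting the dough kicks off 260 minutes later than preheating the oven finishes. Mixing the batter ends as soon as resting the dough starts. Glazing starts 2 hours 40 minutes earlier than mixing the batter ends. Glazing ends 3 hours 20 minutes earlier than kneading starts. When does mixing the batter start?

14:46

Glazing ends at 18:06 − 200 min = 14:46.
Preheating the oven ends at 14:46 − 220 min = 11:06.
Resting the dough starts at 11:06 + 260 min = 15:26.
So mixing the batter ends at 15:26.
Glazing starts at 15:26 − 160 min = 12:46.
Mixing the batter starts at 12:46 + 120 min = 14:46.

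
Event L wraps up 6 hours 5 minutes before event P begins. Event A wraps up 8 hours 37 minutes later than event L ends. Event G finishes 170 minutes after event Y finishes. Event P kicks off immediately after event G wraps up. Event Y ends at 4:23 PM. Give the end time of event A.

Event G ends at 4:23 PM + 170 min = 7:13 PM.
So event P starts at 7:13 PM.
Event L ends at 7:13 PM − 365 min = 1:08 PM.
Event A ends at 1:08 PM + 517 min = 9:45 PM.

9:45 PM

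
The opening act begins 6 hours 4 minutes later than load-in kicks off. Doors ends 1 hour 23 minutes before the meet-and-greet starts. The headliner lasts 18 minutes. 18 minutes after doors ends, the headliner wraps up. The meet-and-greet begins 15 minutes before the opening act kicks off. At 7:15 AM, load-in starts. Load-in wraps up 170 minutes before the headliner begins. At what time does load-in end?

The opening act starts at 7:15 AM + 364 min = 1:19 PM.
The meet-and-greet starts at 1:19 PM − 15 min = 1:04 PM.
Doors ends at 1:04 PM − 83 min = 11:41 AM.
The headliner ends at 11:41 AM + 18 min = 11:59 AM.
The headliner starts at 11:59 AM − 18 min = 11:41 AM.
Load-in ends at 11:41 AM − 170 min = 8:51 AM.

8:51 AM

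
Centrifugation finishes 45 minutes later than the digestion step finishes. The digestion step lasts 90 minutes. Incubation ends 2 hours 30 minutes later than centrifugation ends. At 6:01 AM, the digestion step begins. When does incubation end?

The digestion step ends at 6:01 AM + 90 min = 7:31 AM.
Centrifugation ends at 7:31 AM + 45 min = 8:16 AM.
Incubation ends at 8:16 AM + 150 min = 10:46 AM.

10:46 AM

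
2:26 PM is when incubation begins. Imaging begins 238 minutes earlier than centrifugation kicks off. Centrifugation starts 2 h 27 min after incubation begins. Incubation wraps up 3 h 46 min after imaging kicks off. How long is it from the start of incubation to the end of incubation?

135 minutes

Centrifugation starts at 2:26 PM + 147 min = 4:53 PM.
Imaging starts at 4:53 PM − 238 min = 12:55 PM.
Incubation ends at 12:55 PM + 226 min = 4:41 PM.
From 2:26 PM to 4:41 PM is 135 minutes.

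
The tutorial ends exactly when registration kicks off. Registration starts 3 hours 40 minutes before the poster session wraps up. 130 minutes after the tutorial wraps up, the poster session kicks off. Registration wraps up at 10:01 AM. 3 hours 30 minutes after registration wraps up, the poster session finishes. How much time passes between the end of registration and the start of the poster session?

120 minutes

The poster session ends at 10:01 AM + 210 min = 1:31 PM.
Registration starts at 1:31 PM − 220 min = 9:51 AM.
So the tutorial ends at 9:51 AM.
The poster session starts at 9:51 AM + 130 min = 12:01 PM.
From 10:01 AM to 12:01 PM is 120 minutes.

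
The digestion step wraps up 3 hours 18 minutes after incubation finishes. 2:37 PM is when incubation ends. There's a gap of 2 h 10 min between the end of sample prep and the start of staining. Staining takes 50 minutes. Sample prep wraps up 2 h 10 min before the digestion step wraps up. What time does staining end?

6:45 PM

The digestion step ends at 2:37 PM + 198 min = 5:55 PM.
Sample prep ends at 5:55 PM − 130 min = 3:45 PM.
Staining starts at 3:45 PM + 130 min = 5:55 PM.
Staining ends at 5:55 PM + 50 min = 6:45 PM.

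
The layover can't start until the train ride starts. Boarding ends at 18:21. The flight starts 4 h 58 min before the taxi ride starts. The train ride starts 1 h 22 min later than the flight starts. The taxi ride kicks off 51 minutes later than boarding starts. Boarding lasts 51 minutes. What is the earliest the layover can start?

14:45

Boarding starts at 18:21 − 51 min = 17:30.
The taxi ride starts at 17:30 + 51 min = 18:21.
The flight starts at 18:21 − 298 min = 13:23.
The train ride starts at 13:23 + 82 min = 14:45.
The layover is bounded by the train ride, so the earliest it can start is 14:45.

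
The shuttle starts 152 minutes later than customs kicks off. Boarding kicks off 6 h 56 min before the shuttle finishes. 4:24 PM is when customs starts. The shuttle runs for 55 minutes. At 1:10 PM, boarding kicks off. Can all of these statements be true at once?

The shuttle starts at 4:24 PM + 152 min = 6:56 PM.
The shuttle ends at 6:56 PM + 55 min = 7:51 PM.
Boarding starts at 7:51 PM − 416 min = 12:55 PM.
But boarding is also said to start at 1:10 PM — a 15-minute conflict.

No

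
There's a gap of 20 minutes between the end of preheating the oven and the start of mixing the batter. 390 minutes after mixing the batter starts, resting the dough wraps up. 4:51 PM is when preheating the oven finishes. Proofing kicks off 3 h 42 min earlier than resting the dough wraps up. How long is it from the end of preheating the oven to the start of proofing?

3 h 8 min

Mixing the batter starts at 4:51 PM + 20 min = 5:11 PM.
Resting the dough ends at 5:11 PM + 390 min = 11:41 PM.
Proofing starts at 11:41 PM − 222 min = 7:59 PM.
From 4:51 PM to 7:59 PM is 3 h 8 min.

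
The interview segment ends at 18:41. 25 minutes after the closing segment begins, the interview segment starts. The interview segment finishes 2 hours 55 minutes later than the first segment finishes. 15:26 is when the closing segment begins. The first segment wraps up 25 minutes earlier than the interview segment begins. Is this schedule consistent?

The interview segment starts at 15:26 + 25 min = 15:51.
The first segment ends at 15:51 − 25 min = 15:26.
The interview segment ends at 15:26 + 175 min = 18:21.
But the interview segment is also said to end at 18:41 — a 20-minute conflict.

No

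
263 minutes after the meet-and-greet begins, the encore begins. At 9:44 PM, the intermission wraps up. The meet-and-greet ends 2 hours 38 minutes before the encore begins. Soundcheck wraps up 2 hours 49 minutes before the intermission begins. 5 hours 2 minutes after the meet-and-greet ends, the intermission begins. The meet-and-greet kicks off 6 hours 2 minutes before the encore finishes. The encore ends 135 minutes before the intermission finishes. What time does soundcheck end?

5:25 PM

The encore ends at 9:44 PM − 135 min = 7:29 PM.
The meet-and-greet starts at 7:29 PM − 362 min = 1:27 PM.
The encore starts at 1:27 PM + 263 min = 5:50 PM.
The meet-and-greet ends at 5:50 PM − 158 min = 3:12 PM.
The intermission starts at 3:12 PM + 302 min = 8:14 PM.
Soundcheck ends at 8:14 PM − 169 min = 5:25 PM.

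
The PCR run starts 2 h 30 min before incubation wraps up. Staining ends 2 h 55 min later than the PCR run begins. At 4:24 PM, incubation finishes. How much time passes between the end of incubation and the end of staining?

25 minutes

The PCR run starts at 4:24 PM − 150 min = 1:54 PM.
Staining ends at 1:54 PM + 175 min = 4:49 PM.
From 4:24 PM to 4:49 PM is 25 minutes.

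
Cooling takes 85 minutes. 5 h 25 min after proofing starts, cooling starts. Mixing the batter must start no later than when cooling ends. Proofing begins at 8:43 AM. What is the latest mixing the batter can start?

Cooling starts at 8:43 AM + 325 min = 2:08 PM.
Cooling ends at 2:08 PM + 85 min = 3:33 PM.
Mixing the batter is bounded by cooling, so the latest it can start is 3:33 PM.

3:33 PM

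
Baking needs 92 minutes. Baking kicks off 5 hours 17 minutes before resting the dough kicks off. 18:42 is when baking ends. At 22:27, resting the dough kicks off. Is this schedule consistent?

Yes

Baking starts at 22:27 − 317 min = 17:10.
Baking ends at 17:10 + 92 min = 18:42.
That matches the stated 18:42, so the schedule is consistent.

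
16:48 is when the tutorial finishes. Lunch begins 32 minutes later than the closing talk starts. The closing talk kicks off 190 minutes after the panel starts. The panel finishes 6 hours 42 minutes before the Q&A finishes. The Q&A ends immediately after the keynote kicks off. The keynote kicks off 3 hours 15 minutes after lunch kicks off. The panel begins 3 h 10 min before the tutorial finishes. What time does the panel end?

The panel starts at 16:48 − 190 min = 13:38.
The closing talk starts at 13:38 + 190 min = 16:48.
Lunch starts at 16:48 + 32 min = 17:20.
The keynote starts at 17:20 + 195 min = 20:35.
So the Q&A ends at 20:35.
The panel ends at 20:35 − 402 min = 13:53.

13:53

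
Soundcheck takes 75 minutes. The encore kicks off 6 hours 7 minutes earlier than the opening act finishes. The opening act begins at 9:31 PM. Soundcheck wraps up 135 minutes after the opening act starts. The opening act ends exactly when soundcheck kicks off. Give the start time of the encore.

Soundcheck ends at 9:31 PM + 135 min = 11:46 PM.
Soundcheck starts at 11:46 PM − 75 min = 10:31 PM.
So the opening act ends at 10:31 PM.
The encore starts at 10:31 PM − 367 min = 4:24 PM.

4:24 PM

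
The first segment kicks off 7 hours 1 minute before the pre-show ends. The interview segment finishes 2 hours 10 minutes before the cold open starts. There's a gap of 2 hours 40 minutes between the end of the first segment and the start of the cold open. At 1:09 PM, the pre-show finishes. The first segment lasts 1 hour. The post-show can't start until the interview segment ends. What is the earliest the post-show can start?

The first segment starts at 1:09 PM − 421 min = 6:08 AM.
The first segment ends at 6:08 AM + 60 min = 7:08 AM.
The cold open starts at 7:08 AM + 160 min = 9:48 AM.
The interview segment ends at 9:48 AM − 130 min = 7:38 AM.
The post-show is bounded by the interview segment, so the earliest it can start is 7:38 AM.

7:38 AM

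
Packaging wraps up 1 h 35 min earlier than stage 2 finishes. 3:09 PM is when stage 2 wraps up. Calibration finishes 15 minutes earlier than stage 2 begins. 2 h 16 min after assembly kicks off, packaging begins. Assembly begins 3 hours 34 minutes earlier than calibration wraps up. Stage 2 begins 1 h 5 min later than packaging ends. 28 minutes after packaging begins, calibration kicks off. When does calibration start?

1:34 PM

Packaging ends at 3:09 PM − 95 min = 1:34 PM.
Stage 2 starts at 1:34 PM + 65 min = 2:39 PM.
Calibration ends at 2:39 PM − 15 min = 2:24 PM.
Assembly starts at 2:24 PM − 214 min = 10:50 AM.
Packaging starts at 10:50 AM + 136 min = 1:06 PM.
Calibration starts at 1:06 PM + 28 min = 1:34 PM.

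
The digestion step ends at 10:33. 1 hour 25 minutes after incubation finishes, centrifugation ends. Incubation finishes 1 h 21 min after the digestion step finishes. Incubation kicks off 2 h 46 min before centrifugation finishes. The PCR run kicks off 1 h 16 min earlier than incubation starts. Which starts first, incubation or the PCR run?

Incubation ends at 10:33 + 81 min = 11:54.
Centrifugation ends at 11:54 + 85 min = 13:19.
Incubation starts at 13:19 − 166 min = 10:33.
The PCR run starts at 10:33 − 76 min = 09:17.
Incubation starts at 10:33 and the PCR run starts at 09:17, so the PCR run is first.

the PCR run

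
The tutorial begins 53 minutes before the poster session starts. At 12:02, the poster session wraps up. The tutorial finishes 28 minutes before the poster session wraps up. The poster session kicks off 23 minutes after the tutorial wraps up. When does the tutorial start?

The tutorial ends at 12:02 − 28 min = 11:34.
The poster session starts at 11:34 + 23 min = 11:57.
The tutorial starts at 11:57 − 53 min = 11:04.

11:04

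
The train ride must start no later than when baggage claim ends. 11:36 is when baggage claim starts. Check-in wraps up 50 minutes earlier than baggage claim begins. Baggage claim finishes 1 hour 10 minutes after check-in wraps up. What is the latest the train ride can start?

11:56

Check-in ends at 11:36 − 50 min = 10:46.
Baggage claim ends at 10:46 + 70 min = 11:56.
The train ride is bounded by baggage claim, so the latest it can start is 11:56.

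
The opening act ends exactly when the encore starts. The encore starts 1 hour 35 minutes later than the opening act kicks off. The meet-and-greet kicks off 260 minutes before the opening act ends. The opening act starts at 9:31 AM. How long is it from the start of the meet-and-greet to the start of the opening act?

2 h 45 min

The encore starts at 9:31 AM + 95 min = 11:06 AM.
So the opening act ends at 11:06 AM.
The meet-and-greet starts at 11:06 AM − 260 min = 6:46 AM.
From 6:46 AM to 9:31 AM is 2 h 45 min.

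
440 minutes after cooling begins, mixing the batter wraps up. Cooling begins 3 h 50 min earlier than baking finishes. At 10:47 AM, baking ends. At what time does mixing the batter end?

2:17 PM

Cooling starts at 10:47 AM − 230 min = 6:57 AM.
Mixing the batter ends at 6:57 AM + 440 min = 2:17 PM.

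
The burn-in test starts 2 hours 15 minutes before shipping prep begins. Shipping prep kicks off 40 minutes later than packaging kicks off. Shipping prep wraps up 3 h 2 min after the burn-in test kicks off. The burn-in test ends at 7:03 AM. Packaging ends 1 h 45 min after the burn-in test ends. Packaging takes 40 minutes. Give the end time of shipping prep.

9:35 AM

Packaging ends at 7:03 AM + 105 min = 8:48 AM.
Packaging starts at 8:48 AM − 40 min = 8:08 AM.
Shipping prep starts at 8:08 AM + 40 min = 8:48 AM.
The burn-in test starts at 8:48 AM − 135 min = 6:33 AM.
Shipping prep ends at 6:33 AM + 182 min = 9:35 AM.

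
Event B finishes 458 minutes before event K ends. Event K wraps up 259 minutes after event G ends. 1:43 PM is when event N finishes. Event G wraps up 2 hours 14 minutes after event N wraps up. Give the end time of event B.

Event G ends at 1:43 PM + 134 min = 3:57 PM.
Event K ends at 3:57 PM + 259 min = 8:16 PM.
Event B ends at 8:16 PM − 458 min = 12:38 PM.

12:38 PM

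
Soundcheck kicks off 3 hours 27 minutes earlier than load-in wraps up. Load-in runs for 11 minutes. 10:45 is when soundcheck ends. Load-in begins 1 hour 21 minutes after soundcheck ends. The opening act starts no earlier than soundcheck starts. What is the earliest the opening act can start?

Load-in starts at 10:45 + 81 min = 12:06.
Load-in ends at 12:06 + 11 min = 12:17.
Soundcheck starts at 12:17 − 207 min = 08:50.
The opening act is bounded by soundcheck, so the earliest it can start is 08:50.

08:50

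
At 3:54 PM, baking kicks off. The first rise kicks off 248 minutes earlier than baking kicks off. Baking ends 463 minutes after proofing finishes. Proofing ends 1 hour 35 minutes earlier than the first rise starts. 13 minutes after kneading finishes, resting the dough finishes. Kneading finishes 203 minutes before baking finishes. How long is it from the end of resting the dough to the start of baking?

70 minutes

The first rise starts at 3:54 PM − 248 min = 11:46 AM.
Proofing ends at 11:46 AM − 95 min = 10:11 AM.
Baking ends at 10:11 AM + 463 min = 5:54 PM.
Kneading ends at 5:54 PM − 203 min = 2:31 PM.
Resting the dough ends at 2:31 PM + 13 min = 2:44 PM.
From 2:44 PM to 3:54 PM is 70 minutes.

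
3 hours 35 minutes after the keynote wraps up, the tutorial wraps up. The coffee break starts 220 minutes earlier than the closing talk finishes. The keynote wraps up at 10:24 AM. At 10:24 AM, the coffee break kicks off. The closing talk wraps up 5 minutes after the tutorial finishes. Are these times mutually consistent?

The tutorial ends at 10:24 AM + 215 min = 1:59 PM.
The closing talk ends at 1:59 PM + 5 min = 2:04 PM.
The coffee break starts at 2:04 PM − 220 min = 10:24 AM.
That matches the stated 10:24 AM, so the schedule is consistent.

Yes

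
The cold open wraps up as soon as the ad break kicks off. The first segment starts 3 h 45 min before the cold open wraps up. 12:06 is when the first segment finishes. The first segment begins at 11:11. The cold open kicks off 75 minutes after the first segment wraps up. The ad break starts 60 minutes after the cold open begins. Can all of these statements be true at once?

The cold open starts at 12:06 + 75 min = 13:21.
The ad break starts at 13:21 + 60 min = 14:21.
So the cold open ends at 14:21.
The first segment starts at 14:21 − 225 min = 10:36.
But the first segment is also said to start at 11:11 — a 35-minute conflict.

No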